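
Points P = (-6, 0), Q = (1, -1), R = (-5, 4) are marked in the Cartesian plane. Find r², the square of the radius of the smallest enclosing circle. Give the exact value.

25925/1682

Side lengths²: PQ² = 50, PR² = 17, QR² = 61.
Since QR² = 61 < 50 + 17 = 67, the triangle is acute, so the smallest enclosing circle is the circumcircle.
Circumcentre = (-131/58, 69/58), r² = 25925/1682.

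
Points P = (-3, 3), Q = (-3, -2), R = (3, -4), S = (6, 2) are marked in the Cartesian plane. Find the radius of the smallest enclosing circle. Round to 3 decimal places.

4.955

A smallest enclosing disk is always determined by at most three of the input points on its boundary.
The minimum enclosing circle is determined by three boundary points: P, Q, S.
Their circumcentre is (23/18, 0.5) with r² = 3977/162.
The farthest remaining point R is at distance² 3761/162 ≤ 3977/162.
r = √(3977/162) ≈ 4.955.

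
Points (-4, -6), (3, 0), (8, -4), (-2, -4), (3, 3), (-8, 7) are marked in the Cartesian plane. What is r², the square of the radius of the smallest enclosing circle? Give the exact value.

94.25

By Welzl's lemma the MEC is supported by two points (diametrically opposite) or three points (on a circumcircle).
The farthest pair is (8, -4)–(-8, 7) with squared distance 377. The circle on this segment as diameter has centre (0, 1.5) and r² = 377/4 = 94.25.
Check (-4, -6): distance² to centre = 72.25 ≤ 94.25, so it lies inside.
All remaining points lie in this disk, and no smaller disk contains both endpoints, so this is the minimum enclosing circle.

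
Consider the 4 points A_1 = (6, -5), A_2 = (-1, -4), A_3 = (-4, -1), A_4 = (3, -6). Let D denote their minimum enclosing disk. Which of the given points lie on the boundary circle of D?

The minimum enclosing circle of a finite set is fixed by two of the points (as a diameter) or three (as a circumcircle).
The farthest pair is A_1–A_3 with squared distance 116. The circle on this segment as diameter has centre (1, -3) and r² = 116/4 = 29.
Check A_2: distance² to centre = 5 ≤ 29, so it lies inside.
All remaining points lie in this disk, and no smaller disk contains both endpoints, so this is the minimum enclosing circle.
The points at distance exactly r from the centre are A_1, A_3 — 2 points.

A_1, A_3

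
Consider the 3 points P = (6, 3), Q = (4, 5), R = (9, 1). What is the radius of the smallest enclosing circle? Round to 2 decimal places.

Side lengths²: PQ² = 8, PR² = 13, QR² = 41.
Since QR² = 41 ≥ 13 + 8 = 21, the angle opposite QR is not acute, so the smallest enclosing circle has QR as diameter.
Centre = midpoint of QR = (6.5, 3), r² = 41/4 = 10.25.
r = √(10.25) ≈ 3.20.

3.20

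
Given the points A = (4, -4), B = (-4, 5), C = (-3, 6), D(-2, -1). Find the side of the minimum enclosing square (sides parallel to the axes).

The bounding box has width 8 and height 10.
An axis-aligned square enclosing the set must have side ≥ max(width, height).
So the minimum side is max(8, 10) = 10.

10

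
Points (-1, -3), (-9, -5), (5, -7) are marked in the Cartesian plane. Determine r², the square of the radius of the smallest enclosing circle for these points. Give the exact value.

Call the three points A, B, C in the order given.
Side lengths²: AB² = 68, AC² = 52, BC² = 200.
Since BC² = 200 ≥ 68 + 52 = 120, the angle opposite BC is not acute, so the smallest enclosing circle has BC as diameter.
Centre = midpoint of BC = (-2, -6), r² = 200/4 = 50.

50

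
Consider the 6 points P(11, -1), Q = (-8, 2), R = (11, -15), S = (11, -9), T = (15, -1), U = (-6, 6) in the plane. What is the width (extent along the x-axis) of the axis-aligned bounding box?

23

max x = 15, min x = -8, so width = 23.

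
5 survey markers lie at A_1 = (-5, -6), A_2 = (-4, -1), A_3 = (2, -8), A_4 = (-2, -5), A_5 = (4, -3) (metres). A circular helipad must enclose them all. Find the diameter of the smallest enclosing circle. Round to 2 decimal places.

The minimum enclosing circle of a finite set is fixed by two of the points (as a diameter) or three (as a circumcircle).
The minimum enclosing circle is determined by three boundary points: A_1, A_2, A_5.
Their circumcentre is (-4/7, -30/7) with r² = 1105/49.
The farthest remaining point A_3 is at distance² 1000/49 ≤ 1105/49.
Diameter = 2r = 2√(1105/49) ≈ 9.50.

9.50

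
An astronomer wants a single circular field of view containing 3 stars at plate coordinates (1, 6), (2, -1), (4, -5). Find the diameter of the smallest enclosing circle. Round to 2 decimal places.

11.40

Call the three points A, B, C in the order given.
Side lengths²: AB² = 50, AC² = 130, BC² = 20.
Since AC² = 130 ≥ 50 + 20 = 70, the angle opposite AC is not acute, so the smallest enclosing circle has AC as diameter.
Centre = midpoint of AC = (2.5, 0.5), r² = 130/4 = 32.5.
Diameter = 2r = 2√(32.5) ≈ 11.40.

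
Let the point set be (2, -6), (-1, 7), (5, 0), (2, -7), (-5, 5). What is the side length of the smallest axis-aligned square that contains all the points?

14

The bounding box has width 10 and height 14.
An axis-aligned square enclosing the set must have side ≥ max(width, height).
So the minimum side is max(10, 14) = 14.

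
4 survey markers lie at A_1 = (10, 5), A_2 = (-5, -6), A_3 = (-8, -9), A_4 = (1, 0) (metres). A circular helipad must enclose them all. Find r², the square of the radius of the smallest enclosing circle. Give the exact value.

A smallest enclosing disk is always determined by at most three of the input points on its boundary.
The farthest pair is A_1–A_3 with squared distance 520. The circle on this segment as diameter has centre (1, -2) and r² = 520/4 = 130.
Check A_2: distance² to centre = 52 ≤ 130, so it lies inside.
All remaining points lie in this disk, and no smaller disk contains both endpoints, so this is the minimum enclosing circle.

130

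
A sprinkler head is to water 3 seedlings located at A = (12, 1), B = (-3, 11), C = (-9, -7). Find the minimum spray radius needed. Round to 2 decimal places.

Side lengths²: AB² = 325, AC² = 505, BC² = 360.
Since AC² = 505 < 360 + 325 = 685, the triangle is acute, so the smallest enclosing circle is the circumcircle.
Circumcentre = (9/22, -3/22), r² = 32825/242.
r = √(32825/242) ≈ 11.65.

11.65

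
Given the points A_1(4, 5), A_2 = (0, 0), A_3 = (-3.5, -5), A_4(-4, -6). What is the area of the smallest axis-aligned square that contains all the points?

121

The bounding box has width 8 and height 11.
An axis-aligned square enclosing the set must have side ≥ max(width, height).
So the minimum side is max(8, 11) = 11.
Area = 11² = 121.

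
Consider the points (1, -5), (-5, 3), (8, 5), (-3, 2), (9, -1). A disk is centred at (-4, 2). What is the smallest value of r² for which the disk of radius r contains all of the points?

178

The required radius is the distance from (-4, 2) to the farthest point.
Squared distances: 74, 2, 153, 1, 178.
Maximum is 178, attained at (9, -1).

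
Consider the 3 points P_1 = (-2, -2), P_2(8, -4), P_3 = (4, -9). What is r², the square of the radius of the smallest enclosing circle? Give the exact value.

45305/1682

Side lengths²: P_1P_2² = 104, P_1P_3² = 85, P_2P_3² = 41.
Since P_1P_2² = 104 < 85 + 41 = 126, the triangle is acute, so the smallest enclosing circle is the circumcircle.
Circumcentre = (163/58, -229/58), r² = 45305/1682.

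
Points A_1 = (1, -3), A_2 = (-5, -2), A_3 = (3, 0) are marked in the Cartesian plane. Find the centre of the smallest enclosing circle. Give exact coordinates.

(-1, -1)

Side lengths²: A_1A_2² = 37, A_1A_3² = 13, A_2A_3² = 68.
Since A_2A_3² = 68 ≥ 37 + 13 = 50, the angle opposite A_2A_3 is not acute, so the smallest enclosing circle has A_2A_3 as diameter.
Centre = midpoint of A_2A_3 = (-1, -1), r² = 68/4 = 17.
Centre = (-1, -1).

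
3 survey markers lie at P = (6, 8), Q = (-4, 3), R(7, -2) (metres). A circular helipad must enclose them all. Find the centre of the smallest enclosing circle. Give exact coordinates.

Side lengths²: PQ² = 125, PR² = 101, QR² = 146.
Since QR² = 146 < 125 + 101 = 226, the triangle is acute, so the smallest enclosing circle is the circumcircle.
Circumcentre = (103/42, 109/42), r² = 36865/882.
Centre = (103/42, 109/42).

(103/42, 109/42)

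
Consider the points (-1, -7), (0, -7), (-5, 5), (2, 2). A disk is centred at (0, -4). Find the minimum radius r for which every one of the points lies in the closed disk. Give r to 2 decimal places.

10.30

The required radius is the distance from (0, -4) to the farthest point.
Squared distances: 10, 9, 106, 40.
Maximum is 106, attained at (-5, 5).
r = √106 ≈ 10.30.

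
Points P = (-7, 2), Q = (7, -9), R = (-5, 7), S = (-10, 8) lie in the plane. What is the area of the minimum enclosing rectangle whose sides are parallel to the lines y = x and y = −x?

119

In coordinates u = x + y, v = x − y the rectangle is axis-aligned; the map (x,y)→(u,v) scales areas by 2.
u-values: -5, -2, 2, -2; range = 2 − (-5) = 7.
v-values: -9, 16, -12, -18; range = 16 − (-18) = 34.
Area = (7 × 34) / 2 = 119.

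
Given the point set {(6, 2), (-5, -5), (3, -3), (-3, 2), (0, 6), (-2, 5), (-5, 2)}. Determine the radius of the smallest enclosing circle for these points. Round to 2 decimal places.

The minimum enclosing circle of a finite set is fixed by two of the points (as a diameter) or three (as a circumcircle).
The minimum enclosing circle is determined by three boundary points: (6, 2), (-5, -5), (0, 6).
Their circumcentre is (-3/43, -26/43) with r² = 80665/1849.
The farthest remaining point (-2, 5) is at distance² 64970/1849 ≤ 80665/1849.
r = √(80665/1849) ≈ 6.61.

6.61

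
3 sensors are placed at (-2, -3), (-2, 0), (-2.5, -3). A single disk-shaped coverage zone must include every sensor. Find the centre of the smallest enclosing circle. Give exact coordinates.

Call the three points A, B, C in the order given.
Side lengths²: AB² = 9, AC² = 0.25, BC² = 9.25.
Since BC² = 9.25 ≥ 9 + 0.25 = 9.25, the angle opposite BC is not acute, so the smallest enclosing circle has BC as diameter.
Centre = midpoint of BC = (-2.25, -1.5), r² = 9.25/4 = 2.3125.
Centre = (-2.25, -1.5).

(-2.25, -1.5)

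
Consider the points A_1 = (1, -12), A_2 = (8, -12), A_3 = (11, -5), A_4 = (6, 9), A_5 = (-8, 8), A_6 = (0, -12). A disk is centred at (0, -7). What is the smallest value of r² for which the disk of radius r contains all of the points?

The required radius is the distance from (0, -7) to the farthest point.
Squared distances: 26, 89, 125, 292, 289, 25.
Maximum is 292, attained at A_4.

292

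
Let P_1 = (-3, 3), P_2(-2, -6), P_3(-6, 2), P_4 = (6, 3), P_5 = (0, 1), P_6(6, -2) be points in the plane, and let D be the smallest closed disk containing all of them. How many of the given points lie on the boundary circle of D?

3

A smallest enclosing disk is always determined by at most three of the input points on its boundary.
The minimum enclosing circle is determined by three boundary points: P_2, P_3, P_4.
Their circumcentre is (0.2, 0.1) with r² = 42.05.
The farthest remaining point P_6 is at distance² 38.05 ≤ 42.05.
The points at distance exactly r from the centre are P_2, P_3, P_4 — 3 points.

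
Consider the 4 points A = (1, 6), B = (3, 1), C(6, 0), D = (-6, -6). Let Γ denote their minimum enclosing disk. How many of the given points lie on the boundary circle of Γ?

The minimum enclosing circle of a finite set is fixed by two of the points (as a diameter) or three (as a circumcircle).
The minimum enclosing circle is determined by three boundary points: A, C, D.
Their circumcentre is (-37/34, -14/17) with r² = 58865/1156.
The farthest remaining point B is at distance² 23165/1156 ≤ 58865/1156.
The points at distance exactly r from the centre are A, C, D — 3 points.

3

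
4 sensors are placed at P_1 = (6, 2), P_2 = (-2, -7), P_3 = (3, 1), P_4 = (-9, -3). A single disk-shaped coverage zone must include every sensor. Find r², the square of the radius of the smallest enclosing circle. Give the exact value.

A smallest enclosing disk is always determined by at most three of the input points on its boundary.
The farthest pair is P_1–P_4 with squared distance 250. The circle on this segment as diameter has centre (-1.5, -0.5) and r² = 250/4 = 62.5.
Check P_2: distance² to centre = 42.5 ≤ 62.5, so it lies inside.
All remaining points lie in this disk, and no smaller disk contains both endpoints, so this is the minimum enclosing circle.

62.5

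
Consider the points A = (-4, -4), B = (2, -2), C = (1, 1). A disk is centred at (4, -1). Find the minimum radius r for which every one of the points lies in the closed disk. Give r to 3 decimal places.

8.544

The required radius is the distance from (4, -1) to the farthest point.
Squared distances: 73, 5, 13.
Maximum is 73, attained at A.
r = √73 ≈ 8.544.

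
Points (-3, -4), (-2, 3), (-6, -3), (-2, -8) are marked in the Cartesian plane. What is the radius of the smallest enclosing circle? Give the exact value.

The farthest pair is (-2, 3)–(-2, -8) with squared distance 121. The circle on this segment as diameter has centre (-2, -2.5) and r² = 121/4 = 30.25.
Check (-3, -4): distance² to centre = 3.25 ≤ 30.25, so it lies inside.
All remaining points lie in this disk, and no smaller disk contains both endpoints, so this is the minimum enclosing circle.
r = √(30.25) = 5.5.

5.5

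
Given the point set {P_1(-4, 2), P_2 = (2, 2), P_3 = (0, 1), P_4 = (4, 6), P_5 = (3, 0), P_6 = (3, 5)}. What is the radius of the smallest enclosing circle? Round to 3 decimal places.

The minimum enclosing circle of a finite set is fixed by two of the points (as a diameter) or three (as a circumcircle).
The minimum enclosing circle is determined by three boundary points: P_1, P_4, P_5.
Their circumcentre is (5/22, 39/11) with r² = 9805/484.
The farthest remaining point P_6 is at distance² 4745/484 ≤ 9805/484.
r = √(9805/484) ≈ 4.501.

4.501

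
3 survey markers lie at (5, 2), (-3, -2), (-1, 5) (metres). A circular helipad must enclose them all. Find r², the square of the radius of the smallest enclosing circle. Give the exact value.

Call the three points A, B, C in the order given.
Side lengths²: AB² = 80, AC² = 45, BC² = 53.
Since AB² = 80 < 53 + 45 = 98, the triangle is acute, so the smallest enclosing circle is the circumcircle.
Circumcentre = (0.625, 0.75), r² = 20.703125.

20.703125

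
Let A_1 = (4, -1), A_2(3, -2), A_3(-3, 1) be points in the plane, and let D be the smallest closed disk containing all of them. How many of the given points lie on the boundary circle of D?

Side lengths²: A_1A_2² = 2, A_1A_3² = 53, A_2A_3² = 45.
Since A_1A_3² = 53 ≥ 45 + 2 = 47, the angle opposite A_1A_3 is not acute, so the smallest enclosing circle has A_1A_3 as diameter.
Centre = midpoint of A_1A_3 = (0.5, 0), r² = 53/4 = 13.25.
The points at distance exactly r from the centre are A_1, A_3 — 2 points.

2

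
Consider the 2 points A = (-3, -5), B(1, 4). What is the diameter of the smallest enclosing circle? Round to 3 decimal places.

9.849

The smallest circle enclosing two points has them as diameter endpoints.
Centre = midpoint = (-1, -0.5); r² = |AB|²/4 = 97/4 = 24.25.
Diameter = 2r = 2√(24.25) ≈ 9.849.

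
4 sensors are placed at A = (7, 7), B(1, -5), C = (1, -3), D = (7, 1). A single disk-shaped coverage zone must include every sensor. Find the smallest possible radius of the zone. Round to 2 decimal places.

6.71

The minimum enclosing circle of a finite set is fixed by two of the points (as a diameter) or three (as a circumcircle).
The farthest pair is A–B with squared distance 180. The circle on this segment as diameter has centre (4, 1) and r² = 180/4 = 45.
Check C: distance² to centre = 25 ≤ 45, so it lies inside.
All remaining points lie in this disk, and no smaller disk contains both endpoints, so this is the minimum enclosing circle.
r = √45 ≈ 6.71.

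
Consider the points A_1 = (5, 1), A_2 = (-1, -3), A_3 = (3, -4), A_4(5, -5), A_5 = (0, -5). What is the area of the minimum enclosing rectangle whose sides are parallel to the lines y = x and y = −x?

44

In coordinates u = x + y, v = x − y the rectangle is axis-aligned; the map (x,y)→(u,v) scales areas by 2.
u-values: 6, -4, -1, 0, -5; range = 6 − (-5) = 11.
v-values: 4, 2, 7, 10, 5; range = 10 − 2 = 8.
Area = (11 × 8) / 2 = 44.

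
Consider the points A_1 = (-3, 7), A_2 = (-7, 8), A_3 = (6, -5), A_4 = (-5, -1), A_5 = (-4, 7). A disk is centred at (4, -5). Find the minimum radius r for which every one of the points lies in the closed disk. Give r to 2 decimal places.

17.03

The required radius is the distance from (4, -5) to the farthest point.
Squared distances: 193, 290, 4, 97, 208.
Maximum is 290, attained at A_2.
r = √290 ≈ 17.03.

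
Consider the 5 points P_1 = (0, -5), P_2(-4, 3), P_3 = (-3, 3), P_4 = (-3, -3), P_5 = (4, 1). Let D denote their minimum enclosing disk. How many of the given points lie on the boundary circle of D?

3

By Welzl's lemma the MEC is supported by two points (diametrically opposite) or three points (on a circumcircle).
The minimum enclosing circle is determined by three boundary points: P_1, P_2, P_5.
Their circumcentre is (-4/7, -2/7) with r² = 1105/49.
The farthest remaining point P_3 is at distance² 818/49 ≤ 1105/49.
The points at distance exactly r from the centre are P_1, P_2, P_5 — 3 points.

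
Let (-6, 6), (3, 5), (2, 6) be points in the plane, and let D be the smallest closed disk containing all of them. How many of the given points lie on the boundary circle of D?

2

Call the three points A, B, C in the order given.
Side lengths²: AB² = 82, AC² = 64, BC² = 2.
Since AB² = 82 ≥ 64 + 2 = 66, the angle opposite AB is not acute, so the smallest enclosing circle has AB as diameter.
Centre = midpoint of AB = (-1.5, 5.5), r² = 82/4 = 20.5.
The points at distance exactly r from the centre are (-6, 6), (3, 5) — 2 points.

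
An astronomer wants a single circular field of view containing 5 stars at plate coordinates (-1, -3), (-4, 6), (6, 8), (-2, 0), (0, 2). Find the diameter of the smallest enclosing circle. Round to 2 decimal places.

The minimum enclosing circle is determined by three boundary points: (-1, -3), (-4, 6), (6, 8).
Their circumcentre is (1.8125, 2.9375) with r² = 43.1640625.
The farthest remaining point (-2, 0) is at distance² 23.1640625 ≤ 43.1640625.
Diameter = 2r = 2√(43.1640625) ≈ 13.14.

13.14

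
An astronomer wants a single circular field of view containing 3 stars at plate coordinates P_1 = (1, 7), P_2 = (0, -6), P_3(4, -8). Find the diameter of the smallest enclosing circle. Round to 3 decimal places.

Side lengths²: P_1P_2² = 170, P_1P_3² = 234, P_2P_3² = 20.
Since P_1P_3² = 234 ≥ 170 + 20 = 190, the angle opposite P_1P_3 is not acute, so the smallest enclosing circle has P_1P_3 as diameter.
Centre = midpoint of P_1P_3 = (2.5, -0.5), r² = 234/4 = 58.5.
Diameter = 2r = 2√(58.5) ≈ 15.297.

15.297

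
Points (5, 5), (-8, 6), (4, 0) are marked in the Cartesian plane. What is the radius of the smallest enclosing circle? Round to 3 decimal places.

Call the three points A, B, C in the order given.
Side lengths²: AB² = 170, AC² = 26, BC² = 180.
Since BC² = 180 < 170 + 26 = 196, the triangle is acute, so the smallest enclosing circle is the circumcircle.
Circumcentre = (-18/11, 41/11), r² = 5525/121.
r = √(5525/121) ≈ 6.757.

6.757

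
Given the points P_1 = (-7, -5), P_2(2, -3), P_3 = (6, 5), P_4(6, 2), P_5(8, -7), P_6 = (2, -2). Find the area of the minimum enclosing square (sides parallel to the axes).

The bounding box has width 15 and height 12.
An axis-aligned square enclosing the set must have side ≥ max(width, height).
So the minimum side is max(15, 12) = 15.
Area = 15² = 225.

225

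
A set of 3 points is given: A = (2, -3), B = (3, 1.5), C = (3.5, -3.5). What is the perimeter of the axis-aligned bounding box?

13

Width = max x − min x = 3.5 − 2 = 1.5.
Height = max y − min y = 1.5 − (-3.5) = 5.
Perimeter = 2(1.5 + 5) = 13.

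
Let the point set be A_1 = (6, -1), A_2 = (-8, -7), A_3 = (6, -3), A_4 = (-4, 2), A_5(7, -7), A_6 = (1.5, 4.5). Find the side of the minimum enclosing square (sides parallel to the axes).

15

The bounding box has width 15 and height 11.5.
An axis-aligned square enclosing the set must have side ≥ max(width, height).
So the minimum side is max(15, 11.5) = 15.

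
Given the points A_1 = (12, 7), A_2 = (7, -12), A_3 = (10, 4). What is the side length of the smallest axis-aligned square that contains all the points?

The bounding box has width 5 and height 19.
An axis-aligned square enclosing the set must have side ≥ max(width, height).
So the minimum side is max(5, 19) = 19.

19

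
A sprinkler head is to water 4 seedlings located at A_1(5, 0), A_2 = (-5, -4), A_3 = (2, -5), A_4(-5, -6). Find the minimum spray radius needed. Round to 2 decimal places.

By Welzl's lemma the MEC is supported by two points (diametrically opposite) or three points (on a circumcircle).
The farthest pair is A_1–A_4 with squared distance 136. The circle on this segment as diameter has centre (0, -3) and r² = 136/4 = 34.
Check A_2: distance² to centre = 26 ≤ 34, so it lies inside.
All remaining points lie in this disk, and no smaller disk contains both endpoints, so this is the minimum enclosing circle.
r = √34 ≈ 5.83.

5.83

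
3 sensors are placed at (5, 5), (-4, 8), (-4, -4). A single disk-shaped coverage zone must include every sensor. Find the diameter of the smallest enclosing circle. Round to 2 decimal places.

13.42

Call the three points A, B, C in the order given.
Side lengths²: AB² = 90, AC² = 162, BC² = 144.
Since AC² = 162 < 144 + 90 = 234, the triangle is acute, so the smallest enclosing circle is the circumcircle.
Circumcentre = (-1, 2), r² = 45.
Diameter = 2r = 2√45 ≈ 13.42.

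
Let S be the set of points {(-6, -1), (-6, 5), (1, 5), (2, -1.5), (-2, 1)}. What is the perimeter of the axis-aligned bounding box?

29

Width = max x − min x = 2 − (-6) = 8.
Height = max y − min y = 5 − (-1.5) = 6.5.
Perimeter = 2(8 + 6.5) = 29.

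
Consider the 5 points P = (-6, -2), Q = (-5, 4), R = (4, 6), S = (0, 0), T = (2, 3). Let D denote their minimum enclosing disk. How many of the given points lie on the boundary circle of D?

2

By Welzl's lemma the MEC is supported by two points (diametrically opposite) or three points (on a circumcircle).
The farthest pair is P–R with squared distance 164. The circle on this segment as diameter has centre (-1, 2) and r² = 164/4 = 41.
Check Q: distance² to centre = 20 ≤ 41, so it lies inside.
All remaining points lie in this disk, and no smaller disk contains both endpoints, so this is the minimum enclosing circle.
The points at distance exactly r from the centre are P, R — 2 points.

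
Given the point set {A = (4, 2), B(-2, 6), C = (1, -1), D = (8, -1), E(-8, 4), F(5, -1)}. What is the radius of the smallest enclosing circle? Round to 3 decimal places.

The minimum enclosing circle of a finite set is fixed by two of the points (as a diameter) or three (as a circumcircle).
The farthest pair is D–E with squared distance 281. The circle on this segment as diameter has centre (0, 1.5) and r² = 281/4 = 70.25.
Check A: distance² to centre = 16.25 ≤ 70.25, so it lies inside.
All remaining points lie in this disk, and no smaller disk contains both endpoints, so this is the minimum enclosing circle.
r = √(70.25) ≈ 8.382.

8.382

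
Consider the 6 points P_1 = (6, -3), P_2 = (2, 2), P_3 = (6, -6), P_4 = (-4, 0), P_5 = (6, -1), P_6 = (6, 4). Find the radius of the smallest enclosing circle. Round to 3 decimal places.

The minimum enclosing circle of a finite set is fixed by two of the points (as a diameter) or three (as a circumcircle).
The minimum enclosing circle is determined by three boundary points: P_3, P_4, P_6.
Their circumcentre is (2.2, -1) with r² = 39.44.
The farthest remaining point P_1 is at distance² 18.44 ≤ 39.44.
r = √(39.44) ≈ 6.280.

6.280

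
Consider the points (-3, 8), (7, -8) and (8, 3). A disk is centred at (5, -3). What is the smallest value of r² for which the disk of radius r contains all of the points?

185

The required radius is the distance from (5, -3) to the farthest point.
Squared distances: 185, 29, 45.
Maximum is 185, attained at (-3, 8).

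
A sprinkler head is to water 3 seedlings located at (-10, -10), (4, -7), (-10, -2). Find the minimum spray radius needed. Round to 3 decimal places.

7.602

Call the three points A, B, C in the order given.
Side lengths²: AB² = 205, AC² = 64, BC² = 221.
Since BC² = 221 < 205 + 64 = 269, the triangle is acute, so the smallest enclosing circle is the circumcircle.
Circumcentre = (-99/28, -6), r² = 45305/784.
r = √(45305/784) ≈ 7.602.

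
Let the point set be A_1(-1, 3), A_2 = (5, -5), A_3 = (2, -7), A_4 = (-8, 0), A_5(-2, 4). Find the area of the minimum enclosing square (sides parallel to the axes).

169

The bounding box has width 13 and height 11.
An axis-aligned square enclosing the set must have side ≥ max(width, height).
So the minimum side is max(13, 11) = 13.
Area = 13² = 169.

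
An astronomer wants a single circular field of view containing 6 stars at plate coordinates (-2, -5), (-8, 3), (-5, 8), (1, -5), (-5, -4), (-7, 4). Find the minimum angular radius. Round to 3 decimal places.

7.159

The minimum enclosing circle of a finite set is fixed by two of the points (as a diameter) or three (as a circumcircle).
The farthest pair is (-5, 8)–(1, -5) with squared distance 205. The circle on this segment as diameter has centre (-2, 1.5) and r² = 205/4 = 51.25.
Check (-2, -5): distance² to centre = 42.25 ≤ 51.25, so it lies inside.
All remaining points lie in this disk, and no smaller disk contains both endpoints, so this is the minimum enclosing circle.
r = √(51.25) ≈ 7.159.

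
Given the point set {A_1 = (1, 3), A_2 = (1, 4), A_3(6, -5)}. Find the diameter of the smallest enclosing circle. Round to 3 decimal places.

10.296

Side lengths²: A_1A_2² = 1, A_1A_3² = 89, A_2A_3² = 106.
Since A_2A_3² = 106 ≥ 89 + 1 = 90, the angle opposite A_2A_3 is not acute, so the smallest enclosing circle has A_2A_3 as diameter.
Centre = midpoint of A_2A_3 = (3.5, -0.5), r² = 106/4 = 26.5.
Diameter = 2r = 2√(26.5) ≈ 10.296.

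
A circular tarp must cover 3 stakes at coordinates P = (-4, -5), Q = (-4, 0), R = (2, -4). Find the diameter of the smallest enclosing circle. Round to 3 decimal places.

7.311

Side lengths²: PQ² = 25, PR² = 37, QR² = 52.
Since QR² = 52 < 37 + 25 = 62, the triangle is acute, so the smallest enclosing circle is the circumcircle.
Circumcentre = (-4/3, -2.5), r² = 481/36.
Diameter = 2r = 2√(481/36) ≈ 7.311.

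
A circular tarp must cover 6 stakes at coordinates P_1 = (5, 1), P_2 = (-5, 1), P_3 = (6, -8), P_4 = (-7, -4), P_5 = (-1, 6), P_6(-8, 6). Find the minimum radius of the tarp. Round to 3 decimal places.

9.899

The farthest pair is P_3–P_6 with squared distance 392. The circle on this segment as diameter has centre (-1, -1) and r² = 392/4 = 98.
Check P_1: distance² to centre = 40 ≤ 98, so it lies inside.
All remaining points lie in this disk, and no smaller disk contains both endpoints, so this is the minimum enclosing circle.
r = √98 ≈ 9.899.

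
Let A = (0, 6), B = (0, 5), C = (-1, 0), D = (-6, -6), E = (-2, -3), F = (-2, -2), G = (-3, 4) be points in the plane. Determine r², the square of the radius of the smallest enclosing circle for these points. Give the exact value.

The farthest pair is A–D with squared distance 180. The circle on this segment as diameter has centre (-3, 0) and r² = 180/4 = 45.
Check B: distance² to centre = 34 ≤ 45, so it lies inside.
All remaining points lie in this disk, and no smaller disk contains both endpoints, so this is the minimum enclosing circle.

45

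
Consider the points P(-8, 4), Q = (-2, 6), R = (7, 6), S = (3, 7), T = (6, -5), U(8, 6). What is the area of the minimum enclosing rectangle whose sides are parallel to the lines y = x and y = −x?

In coordinates u = x + y, v = x − y the rectangle is axis-aligned; the map (x,y)→(u,v) scales areas by 2.
u-values: -4, 4, 13, 10, 1, 14; range = 14 − (-4) = 18.
v-values: -12, -8, 1, -4, 11, 2; range = 11 − (-12) = 23.
Area = (18 × 23) / 2 = 207.

207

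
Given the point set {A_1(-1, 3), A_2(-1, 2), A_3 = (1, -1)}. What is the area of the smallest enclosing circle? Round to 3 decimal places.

15.708

Side lengths²: A_1A_2² = 1, A_1A_3² = 20, A_2A_3² = 13.
Since A_1A_3² = 20 ≥ 13 + 1 = 14, the angle opposite A_1A_3 is not acute, so the smallest enclosing circle has A_1A_3 as diameter.
Centre = midpoint of A_1A_3 = (0, 1), r² = 20/4 = 5.
Area = π·r² = π·5 ≈ 15.708.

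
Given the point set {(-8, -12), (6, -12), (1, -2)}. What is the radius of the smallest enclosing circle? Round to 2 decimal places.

Call the three points A, B, C in the order given.
Side lengths²: AB² = 196, AC² = 181, BC² = 125.
Since AB² = 196 < 181 + 125 = 306, the triangle is acute, so the smallest enclosing circle is the circumcircle.
Circumcentre = (-1, -9.25), r² = 56.5625.
r = √(56.5625) ≈ 7.52.

7.52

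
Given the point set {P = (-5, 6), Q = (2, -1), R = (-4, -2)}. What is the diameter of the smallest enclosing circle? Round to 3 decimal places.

Side lengths²: PQ² = 98, PR² = 65, QR² = 37.
Since PQ² = 98 < 65 + 37 = 102, the triangle is acute, so the smallest enclosing circle is the circumcircle.
Circumcentre = (-23/14, 33/14), r² = 2405/98.
Diameter = 2r = 2√(2405/98) ≈ 9.908.

9.908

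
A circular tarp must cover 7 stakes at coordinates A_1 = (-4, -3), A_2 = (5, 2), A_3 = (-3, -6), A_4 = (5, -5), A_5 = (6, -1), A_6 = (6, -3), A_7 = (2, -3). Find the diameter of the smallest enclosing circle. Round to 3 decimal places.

The minimum enclosing circle of a finite set is fixed by two of the points (as a diameter) or three (as a circumcircle).
The farthest pair is A_2–A_3 with squared distance 128. The circle on this segment as diameter has centre (1, -2) and r² = 128/4 = 32.
Check A_1: distance² to centre = 26 ≤ 32, so it lies inside.
All remaining points lie in this disk, and no smaller disk contains both endpoints, so this is the minimum enclosing circle.
Diameter = 2r = 2√32 ≈ 11.314.

11.314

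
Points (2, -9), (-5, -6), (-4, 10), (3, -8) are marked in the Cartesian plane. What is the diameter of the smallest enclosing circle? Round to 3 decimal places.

19.925

The minimum enclosing circle of a finite set is fixed by two of the points (as a diameter) or three (as a circumcircle).
The farthest pair is (2, -9)–(-4, 10) with squared distance 397. The circle on this segment as diameter has centre (-1, 0.5) and r² = 397/4 = 99.25.
Check (-5, -6): distance² to centre = 58.25 ≤ 99.25, so it lies inside.
All remaining points lie in this disk, and no smaller disk contains both endpoints, so this is the minimum enclosing circle.
Diameter = 2r = 2√(99.25) ≈ 19.925.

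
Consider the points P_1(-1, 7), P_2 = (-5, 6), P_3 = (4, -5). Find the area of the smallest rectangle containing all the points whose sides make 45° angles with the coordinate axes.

In coordinates u = x + y, v = x − y the rectangle is axis-aligned; the map (x,y)→(u,v) scales areas by 2.
u-values: 6, 1, -1; range = 6 − (-1) = 7.
v-values: -8, -11, 9; range = 9 − (-11) = 20.
Area = (7 × 20) / 2 = 70.

70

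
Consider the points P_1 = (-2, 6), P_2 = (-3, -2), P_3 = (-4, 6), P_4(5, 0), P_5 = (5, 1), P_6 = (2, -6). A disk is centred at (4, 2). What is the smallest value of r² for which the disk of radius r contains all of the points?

80

The required radius is the distance from (4, 2) to the farthest point.
Squared distances: 52, 65, 80, 5, 2, 68.
Maximum is 80, attained at P_3.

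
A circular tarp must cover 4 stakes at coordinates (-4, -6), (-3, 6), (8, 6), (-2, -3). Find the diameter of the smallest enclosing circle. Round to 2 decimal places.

The farthest pair is (-4, -6)–(8, 6) with squared distance 288. The circle on this segment as diameter has centre (2, 0) and r² = 288/4 = 72.
Check (-3, 6): distance² to centre = 61 ≤ 72, so it lies inside.
All remaining points lie in this disk, and no smaller disk contains both endpoints, so this is the minimum enclosing circle.
Diameter = 2r = 2√72 ≈ 16.97.

16.97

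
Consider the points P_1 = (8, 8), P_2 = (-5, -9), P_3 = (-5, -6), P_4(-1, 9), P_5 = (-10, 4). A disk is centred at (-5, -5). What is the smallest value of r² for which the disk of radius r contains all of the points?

The required radius is the distance from (-5, -5) to the farthest point.
Squared distances: 338, 16, 1, 212, 106.
Maximum is 338, attained at P_1.

338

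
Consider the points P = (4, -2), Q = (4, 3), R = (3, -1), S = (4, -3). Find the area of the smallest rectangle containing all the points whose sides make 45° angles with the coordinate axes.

18

In coordinates u = x + y, v = x − y the rectangle is axis-aligned; the map (x,y)→(u,v) scales areas by 2.
u-values: 2, 7, 2, 1; range = 7 − 1 = 6.
v-values: 6, 1, 4, 7; range = 7 − 1 = 6.
Area = (6 × 6) / 2 = 18.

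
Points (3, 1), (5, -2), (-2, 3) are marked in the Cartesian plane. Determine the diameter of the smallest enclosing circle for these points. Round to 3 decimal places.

8.602

Call the three points A, B, C in the order given.
Side lengths²: AB² = 13, AC² = 29, BC² = 74.
Since BC² = 74 ≥ 29 + 13 = 42, the angle opposite BC is not acute, so the smallest enclosing circle has BC as diameter.
Centre = midpoint of BC = (1.5, 0.5), r² = 74/4 = 18.5.
Diameter = 2r = 2√(18.5) ≈ 8.602.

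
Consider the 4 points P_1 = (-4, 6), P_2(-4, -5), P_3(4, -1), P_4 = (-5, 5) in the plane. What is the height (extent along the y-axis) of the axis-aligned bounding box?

11

max y = 6, min y = -5, so height = 11.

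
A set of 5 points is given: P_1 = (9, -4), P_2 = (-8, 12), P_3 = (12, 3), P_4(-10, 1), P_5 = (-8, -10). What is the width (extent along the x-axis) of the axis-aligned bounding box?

max x = 12, min x = -10, so width = 22.

22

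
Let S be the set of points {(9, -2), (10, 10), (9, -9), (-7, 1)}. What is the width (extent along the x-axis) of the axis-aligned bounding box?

17

max x = 10, min x = -7, so width = 17.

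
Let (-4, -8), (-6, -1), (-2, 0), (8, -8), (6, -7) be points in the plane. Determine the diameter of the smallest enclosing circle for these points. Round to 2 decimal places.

By Welzl's lemma the MEC is supported by two points (diametrically opposite) or three points (on a circumcircle).
The farthest pair is (-6, -1)–(8, -8) with squared distance 245. The circle on this segment as diameter has centre (1, -4.5) and r² = 245/4 = 61.25.
Check (-4, -8): distance² to centre = 37.25 ≤ 61.25, so it lies inside.
All remaining points lie in this disk, and no smaller disk contains both endpoints, so this is the minimum enclosing circle.
Diameter = 2r = 2√(61.25) ≈ 15.65.

15.65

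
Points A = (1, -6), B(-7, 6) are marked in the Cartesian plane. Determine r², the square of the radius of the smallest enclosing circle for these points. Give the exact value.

The smallest circle enclosing two points has them as diameter endpoints.
Centre = midpoint = (-3, 0); r² = |AB|²/4 = 208/4 = 52.

52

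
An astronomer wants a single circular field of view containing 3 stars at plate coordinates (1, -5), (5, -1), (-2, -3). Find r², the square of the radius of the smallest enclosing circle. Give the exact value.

Call the three points A, B, C in the order given.
Side lengths²: AB² = 32, AC² = 13, BC² = 53.
Since BC² = 53 ≥ 32 + 13 = 45, the angle opposite BC is not acute, so the smallest enclosing circle has BC as diameter.
Centre = midpoint of BC = (1.5, -2), r² = 53/4 = 13.25.

13.25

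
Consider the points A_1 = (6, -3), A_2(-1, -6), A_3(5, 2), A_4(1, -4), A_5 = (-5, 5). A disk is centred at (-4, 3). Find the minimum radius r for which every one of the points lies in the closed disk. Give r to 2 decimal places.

11.66

The required radius is the distance from (-4, 3) to the farthest point.
Squared distances: 136, 90, 82, 74, 5.
Maximum is 136, attained at A_1.
r = √136 ≈ 11.66.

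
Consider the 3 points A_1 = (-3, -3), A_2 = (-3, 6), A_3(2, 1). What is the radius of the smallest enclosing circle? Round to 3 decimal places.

4.528

Side lengths²: A_1A_2² = 81, A_1A_3² = 41, A_2A_3² = 50.
Since A_1A_2² = 81 < 50 + 41 = 91, the triangle is acute, so the smallest enclosing circle is the circumcircle.
Circumcentre = (-2.5, 1.5), r² = 20.5.
r = √(20.5) ≈ 4.528.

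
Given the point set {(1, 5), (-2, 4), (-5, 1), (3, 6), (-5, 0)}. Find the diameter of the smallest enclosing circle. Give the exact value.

10

The farthest pair is (3, 6)–(-5, 0) with squared distance 100. The circle on this segment as diameter has centre (-1, 3) and r² = 100/4 = 25.
Check (1, 5): distance² to centre = 8 ≤ 25, so it lies inside.
All remaining points lie in this disk, and no smaller disk contains both endpoints, so this is the minimum enclosing circle.
Diameter = 2r = 2√25 = 10.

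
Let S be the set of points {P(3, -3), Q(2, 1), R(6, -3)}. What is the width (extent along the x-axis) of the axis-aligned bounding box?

max x = 6, min x = 2, so width = 4.

4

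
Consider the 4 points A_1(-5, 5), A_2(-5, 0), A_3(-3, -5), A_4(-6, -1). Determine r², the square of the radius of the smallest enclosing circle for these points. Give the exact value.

26

By Welzl's lemma the MEC is supported by two points (diametrically opposite) or three points (on a circumcircle).
The farthest pair is A_1–A_3 with squared distance 104. The circle on this segment as diameter has centre (-4, 0) and r² = 104/4 = 26.
Check A_2: distance² to centre = 1 ≤ 26, so it lies inside.
All remaining points lie in this disk, and no smaller disk contains both endpoints, so this is the minimum enclosing circle.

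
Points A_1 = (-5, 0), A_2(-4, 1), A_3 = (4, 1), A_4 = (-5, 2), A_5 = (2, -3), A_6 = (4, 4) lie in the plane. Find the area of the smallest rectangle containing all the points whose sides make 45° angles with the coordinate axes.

In coordinates u = x + y, v = x − y the rectangle is axis-aligned; the map (x,y)→(u,v) scales areas by 2.
u-values: -5, -3, 5, -3, -1, 8; range = 8 − (-5) = 13.
v-values: -5, -5, 3, -7, 5, 0; range = 5 − (-7) = 12.
Area = (13 × 12) / 2 = 78.

78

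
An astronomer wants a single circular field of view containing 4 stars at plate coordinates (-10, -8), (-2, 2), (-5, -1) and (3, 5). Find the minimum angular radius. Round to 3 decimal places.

9.192

By Welzl's lemma the MEC is supported by two points (diametrically opposite) or three points (on a circumcircle).
The farthest pair is (-10, -8)–(3, 5) with squared distance 338. The circle on this segment as diameter has centre (-3.5, -1.5) and r² = 338/4 = 84.5.
Check (-2, 2): distance² to centre = 14.5 ≤ 84.5, so it lies inside.
All remaining points lie in this disk, and no smaller disk contains both endpoints, so this is the minimum enclosing circle.
r = √(84.5) ≈ 9.192.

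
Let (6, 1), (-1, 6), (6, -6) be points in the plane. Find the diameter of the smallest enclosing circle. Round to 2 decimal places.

Call the three points A, B, C in the order given.
Side lengths²: AB² = 74, AC² = 49, BC² = 193.
Since BC² = 193 ≥ 74 + 49 = 123, the angle opposite BC is not acute, so the smallest enclosing circle has BC as diameter.
Centre = midpoint of BC = (2.5, 0), r² = 193/4 = 48.25.
Diameter = 2r = 2√(48.25) ≈ 13.89.

13.89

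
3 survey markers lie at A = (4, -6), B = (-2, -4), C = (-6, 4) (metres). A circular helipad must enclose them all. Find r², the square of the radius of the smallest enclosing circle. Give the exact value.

Side lengths²: AB² = 40, AC² = 200, BC² = 80.
Since AC² = 200 ≥ 80 + 40 = 120, the angle opposite AC is not acute, so the smallest enclosing circle has AC as diameter.
Centre = midpoint of AC = (-1, -1), r² = 200/4 = 50.

50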